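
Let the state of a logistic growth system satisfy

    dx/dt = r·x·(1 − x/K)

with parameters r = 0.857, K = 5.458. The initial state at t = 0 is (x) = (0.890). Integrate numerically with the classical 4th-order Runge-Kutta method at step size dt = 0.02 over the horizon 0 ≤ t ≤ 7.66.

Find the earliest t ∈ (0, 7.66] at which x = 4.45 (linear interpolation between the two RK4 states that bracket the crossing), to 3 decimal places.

t=0.000: state=(0.890)
step 1 (dt=0.02): k1=(0.638), k2=(0.642), k3=(0.642), k4=(0.646); state += dt/6·(k1+2k2+2k3+k4)
t=0.020: state=(0.903)
t=0.040: state=(0.916)
t=0.060: state=(0.929)
continuing one RK4 step at a time; state shown every 25 steps (Δt=0.5):
t=0.500: state=(1.257)
t=1.000: state=(1.717)
t=1.500: state=(2.256)
t=2.000: state=(2.836)
t=2.500: state=(3.406)
t=3.000: state=(3.920)
t=3.500: state=(4.347)
t=3.640: state=(4.449)
next step: t=3.660: state=(4.463) — x has crossed 4.45
linear interpolation between t=3.640 (4.44912) and t=3.660 (4.46314) → t≈3.641

t = 3.641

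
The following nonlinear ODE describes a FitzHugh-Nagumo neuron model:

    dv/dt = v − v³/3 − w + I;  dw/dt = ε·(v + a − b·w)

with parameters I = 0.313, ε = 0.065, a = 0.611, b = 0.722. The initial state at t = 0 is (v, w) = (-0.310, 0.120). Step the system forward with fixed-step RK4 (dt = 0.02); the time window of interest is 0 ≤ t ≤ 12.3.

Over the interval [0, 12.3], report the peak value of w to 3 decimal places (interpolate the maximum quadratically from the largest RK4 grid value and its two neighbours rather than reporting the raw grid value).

t=0.000: state=(-0.310, 0.120)
step 1 (dt=0.02): k1=(-0.107, 0.014), k2=(-0.108, 0.014), k3=(-0.108, 0.014), k4=(-0.109, 0.014); state += dt/6·(k1+2k2+2k3+k4)
t=0.020: state=(-0.312, 0.120)
t=0.040: state=(-0.314, 0.121)
t=0.060: state=(-0.317, 0.121)
continuing one RK4 step at a time; state shown every 25 steps (Δt=0.5):
t=0.500: state=(-0.379, 0.126)
t=1.000: state=(-0.488, 0.129)
t=1.500: state=(-0.647, 0.127)
t=2.000: state=(-0.855, 0.120)
t=2.500: state=(-1.086, 0.106)
t=3.000: state=(-1.289, 0.084)
t=3.500: state=(-1.427, 0.058)
t=4.000: state=(-1.499, 0.029)
t=4.500: state=(-1.527, -0.000)
t=5.000: state=(-1.531, -0.030)
t=5.500: state=(-1.522, -0.059)
t=6.000: state=(-1.507, -0.086)
t=6.500: state=(-1.489, -0.113)
t=7.000: state=(-1.470, -0.138)
t=7.500: state=(-1.450, -0.162)
t=8.000: state=(-1.429, -0.185)
t=8.500: state=(-1.408, -0.207)
t=9.000: state=(-1.387, -0.227)
t=9.500: state=(-1.366, -0.246)
t=10.000: state=(-1.344, -0.265)
t=10.500: state=(-1.323, -0.282)
t=11.000: state=(-1.301, -0.298)
t=11.500: state=(-1.279, -0.313)
t=12.000: state=(-1.257, -0.326)
t=12.300: state=(-1.244, -0.334)
largest grid value and its neighbours: w(1.080)=0.12885, w(1.100)=0.12886, w(1.120)=0.12886
parabola through these three points peaks at t≈1.108 with w≈0.12886

max w = 0.129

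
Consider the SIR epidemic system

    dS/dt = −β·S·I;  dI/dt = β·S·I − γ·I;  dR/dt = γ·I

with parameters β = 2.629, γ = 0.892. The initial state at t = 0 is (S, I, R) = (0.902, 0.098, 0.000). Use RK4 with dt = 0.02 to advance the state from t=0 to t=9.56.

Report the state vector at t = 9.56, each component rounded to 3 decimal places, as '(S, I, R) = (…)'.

(S, I, R) = (0.056, 0.002, 0.942)

t=0.000: state=(0.902, 0.098, 0.000)
step 1 (dt=0.02): k1=(-0.232, 0.145, 0.087), k2=(-0.235, 0.147, 0.089), k3=(-0.235, 0.147, 0.089), k4=(-0.238, 0.148, 0.090); state += dt/6·(k1+2k2+2k3+k4)
t=0.020: state=(0.897, 0.101, 0.002)
t=0.040: state=(0.892, 0.104, 0.004)
t=0.060: state=(0.888, 0.107, 0.005)
continuing one RK4 step at a time; state shown every 25 steps (Δt=0.5):
t=0.500: state=(0.750, 0.187, 0.063)
t=1.000: state=(0.550, 0.282, 0.168)
t=1.500: state=(0.365, 0.328, 0.307)
t=2.000: state=(0.239, 0.310, 0.451)
t=2.500: state=(0.164, 0.258, 0.578)
t=3.000: state=(0.122, 0.198, 0.680)
t=3.500: state=(0.097, 0.146, 0.756)
t=4.000: state=(0.082, 0.105, 0.812)
t=4.500: state=(0.073, 0.075, 0.852)
t=5.000: state=(0.067, 0.052, 0.880)
t=5.500: state=(0.064, 0.037, 0.900)
t=6.000: state=(0.061, 0.025, 0.913)
t=6.500: state=(0.059, 0.018, 0.923)
t=7.000: state=(0.058, 0.012, 0.930)
t=7.500: state=(0.057, 0.008, 0.934)
t=8.000: state=(0.057, 0.006, 0.937)
t=8.500: state=(0.057, 0.004, 0.939)
t=9.000: state=(0.056, 0.003, 0.941)
t=9.500: state=(0.056, 0.002, 0.942)
t=9.560: state=(0.056, 0.002, 0.942)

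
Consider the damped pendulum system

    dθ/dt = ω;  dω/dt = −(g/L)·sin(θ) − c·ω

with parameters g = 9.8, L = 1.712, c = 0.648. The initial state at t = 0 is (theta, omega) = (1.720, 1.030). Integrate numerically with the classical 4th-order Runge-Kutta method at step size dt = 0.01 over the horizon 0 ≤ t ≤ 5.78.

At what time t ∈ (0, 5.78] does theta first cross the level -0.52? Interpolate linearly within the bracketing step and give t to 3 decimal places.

t=0.000: state=(1.720, 1.030)
step 1 (dt=0.01): k1=(1.030, -6.328), k2=(0.998, -6.303), k3=(0.998, -6.303), k4=(0.967, -6.279); state += dt/6·(k1+2k2+2k3+k4)
t=0.010: state=(1.730, 0.967)
t=0.020: state=(1.739, 0.904)
t=0.030: state=(1.748, 0.842)
continuing one RK4 step at a time; state shown every 20 steps (Δt=0.2):
t=0.200: state=(1.806, -0.144)
t=0.400: state=(1.671, -1.182)
t=0.600: state=(1.340, -2.105)
t=0.800: state=(0.844, -2.796)
t=1.000: state=(0.254, -3.006)
t=1.200: state=(-0.316, -2.594)
t=1.280: state=(-0.511, -2.283)
next step: t=1.290: state=(-0.534, -2.239) — theta has crossed -0.52
linear interpolation between t=1.280 (-0.51128) and t=1.290 (-0.53390) → t≈1.284

t = 1.284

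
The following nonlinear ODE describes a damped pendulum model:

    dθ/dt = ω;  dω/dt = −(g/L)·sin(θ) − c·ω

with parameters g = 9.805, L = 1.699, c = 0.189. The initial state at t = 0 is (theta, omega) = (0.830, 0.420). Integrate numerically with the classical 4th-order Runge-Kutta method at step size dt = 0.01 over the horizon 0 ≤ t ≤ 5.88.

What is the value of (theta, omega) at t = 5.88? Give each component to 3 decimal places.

(theta, omega) = (0.305, -0.926)

t=0.000: state=(0.830, 0.420)
step 1 (dt=0.01): k1=(0.420, -4.338), k2=(0.398, -4.342), k3=(0.398, -4.342), k4=(0.377, -4.345); state += dt/6·(k1+2k2+2k3+k4)
t=0.010: state=(0.834, 0.377)
t=0.020: state=(0.838, 0.333)
t=0.030: state=(0.841, 0.290)
continuing one RK4 step at a time; state shown every 20 steps (Δt=0.2):
t=0.200: state=(0.827, -0.441)
t=0.400: state=(0.660, -1.201)
t=0.600: state=(0.363, -1.717)
t=0.800: state=(-0.001, -1.857)
t=1.000: state=(-0.352, -1.584)
t=1.200: state=(-0.613, -0.990)
t=1.400: state=(-0.737, -0.235)
t=1.600: state=(-0.706, 0.533)
t=1.800: state=(-0.532, 1.179)
t=2.000: state=(-0.252, 1.573)
t=2.200: state=(0.073, 1.614)
t=2.400: state=(0.370, 1.299)
t=2.600: state=(0.576, 0.726)
t=2.800: state=(0.653, 0.036)
t=3.000: state=(0.591, -0.636)
t=3.200: state=(0.408, -1.162)
t=3.400: state=(0.144, -1.431)
t=3.600: state=(-0.142, -1.376)
t=3.800: state=(-0.387, -1.022)
t=4.000: state=(-0.538, -0.470)
t=4.200: state=(-0.570, 0.154)
t=4.400: state=(-0.480, 0.724)
t=4.600: state=(-0.291, 1.130)
t=4.800: state=(-0.046, 1.279)
t=5.000: state=(0.201, 1.140)
t=5.200: state=(0.394, 0.759)
t=5.400: state=(0.495, 0.234)
t=5.600: state=(0.486, -0.317)
t=5.800: state=(0.374, -0.785)
t=5.880: state=(0.305, -0.926)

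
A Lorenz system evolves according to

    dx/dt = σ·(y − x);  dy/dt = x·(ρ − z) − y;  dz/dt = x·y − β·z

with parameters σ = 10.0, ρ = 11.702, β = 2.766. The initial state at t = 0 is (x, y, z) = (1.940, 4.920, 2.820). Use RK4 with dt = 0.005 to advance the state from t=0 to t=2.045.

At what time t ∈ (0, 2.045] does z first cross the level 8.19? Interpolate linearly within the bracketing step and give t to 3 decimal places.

t = 0.214

t=0.000: state=(1.940, 4.920, 2.820)
step 1 (dt=0.005): k1=(29.800, 12.311, 1.745), k2=(29.363, 12.933, 2.161), k3=(29.389, 12.920, 2.156), k4=(28.977, 13.529, 2.573); state += dt/6·(k1+2k2+2k3+k4)
t=0.005: state=(2.087, 4.985, 2.831)
t=0.010: state=(2.230, 5.055, 2.846)
t=0.015: state=(2.370, 5.131, 2.865)
continuing one RK4 step at a time; state shown every 20 steps (Δt=0.1):
t=0.100: state=(4.541, 7.091, 3.903)
t=0.200: state=(7.202, 9.833, 7.456)
t=0.210: state=(7.462, 10.026, 7.971)
next step: t=0.215: state=(7.589, 10.111, 8.238) — z has crossed 8.19
linear interpolation between t=0.210 (7.97143) and t=0.215 (8.23823) → t≈0.214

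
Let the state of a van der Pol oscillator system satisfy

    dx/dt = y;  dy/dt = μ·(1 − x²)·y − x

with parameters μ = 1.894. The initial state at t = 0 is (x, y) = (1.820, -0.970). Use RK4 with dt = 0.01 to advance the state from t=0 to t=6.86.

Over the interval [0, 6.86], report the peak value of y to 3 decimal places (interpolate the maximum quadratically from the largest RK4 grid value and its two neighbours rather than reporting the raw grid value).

t=0.000: state=(1.820, -0.970)
step 1 (dt=0.01): k1=(-0.970, 2.428), k2=(-0.958, 2.348), k3=(-0.958, 2.350), k4=(-0.946, 2.273); state += dt/6·(k1+2k2+2k3+k4)
t=0.010: state=(1.810, -0.947)
t=0.020: state=(1.801, -0.925)
t=0.030: state=(1.792, -0.904)
continuing one RK4 step at a time; state shown every 25 steps (Δt=0.25):
t=0.250: state=(1.625, -0.671)
t=0.500: state=(1.464, -0.635)
t=0.750: state=(1.299, -0.696)
t=1.000: state=(1.110, -0.835)
t=1.250: state=(0.873, -1.090)
t=1.500: state=(0.547, -1.571)
t=1.750: state=(0.051, -2.486)
t=2.000: state=(-0.724, -3.636)
t=2.250: state=(-1.584, -2.703)
t=2.500: state=(-1.976, -0.626)
t=2.750: state=(-2.019, 0.118)
t=3.000: state=(-1.962, 0.298)
t=3.250: state=(-1.879, 0.357)
t=3.500: state=(-1.785, 0.395)
t=3.750: state=(-1.681, 0.435)
t=4.000: state=(-1.567, 0.485)
t=4.250: state=(-1.437, 0.553)
t=4.500: state=(-1.288, 0.651)
t=4.750: state=(-1.107, 0.802)
t=5.000: state=(-0.878, 1.056)
t=5.250: state=(-0.562, 1.522)
t=5.500: state=(-0.082, 2.403)
t=5.750: state=(0.671, 3.572)
t=6.000: state=(1.538, 2.828)
t=6.250: state=(1.961, 0.714)
t=6.500: state=(2.016, -0.095)
t=6.750: state=(1.963, -0.292)
t=6.860: state=(1.928, -0.326)
largest grid value and its neighbours: y(5.810)=3.68554, y(5.820)=3.68875, y(5.830)=3.68681
parabola through these three points peaks at t≈5.821 with y≈3.68878

max y = 3.689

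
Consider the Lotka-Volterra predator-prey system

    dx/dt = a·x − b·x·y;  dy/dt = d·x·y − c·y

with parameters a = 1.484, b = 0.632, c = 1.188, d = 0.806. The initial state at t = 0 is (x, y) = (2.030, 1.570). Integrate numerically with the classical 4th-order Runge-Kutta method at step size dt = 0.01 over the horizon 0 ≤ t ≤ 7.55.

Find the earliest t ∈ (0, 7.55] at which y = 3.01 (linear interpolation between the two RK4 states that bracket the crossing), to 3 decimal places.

t = 0.968

t=0.000: state=(2.030, 1.570)
step 1 (dt=0.01): k1=(0.998, 0.704), k2=(0.996, 0.712), k3=(0.996, 0.712), k4=(0.994, 0.719); state += dt/6·(k1+2k2+2k3+k4)
t=0.010: state=(2.040, 1.577)
t=0.020: state=(2.050, 1.584)
t=0.030: state=(2.060, 1.592)
continuing one RK4 step at a time; state shown every 25 steps (Δt=0.25):
t=0.250: state=(2.258, 1.799)
t=0.500: state=(2.400, 2.141)
t=0.750: state=(2.397, 2.587)
t=0.960: state=(2.260, 2.995)
next step: t=0.970: state=(2.251, 3.013) — y has crossed 3.01
linear interpolation between t=0.960 (2.99455) and t=0.970 (3.01347) → t≈0.968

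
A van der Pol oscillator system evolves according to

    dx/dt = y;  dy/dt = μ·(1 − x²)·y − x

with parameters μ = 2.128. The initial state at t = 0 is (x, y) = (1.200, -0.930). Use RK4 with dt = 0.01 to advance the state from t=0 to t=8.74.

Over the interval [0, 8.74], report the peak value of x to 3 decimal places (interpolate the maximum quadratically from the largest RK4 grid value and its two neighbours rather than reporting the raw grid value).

max x = 2.021

t=0.000: state=(1.200, -0.930)
step 1 (dt=0.01): k1=(-0.930, -0.329), k2=(-0.932, -0.345), k3=(-0.932, -0.345), k4=(-0.933, -0.361); state += dt/6·(k1+2k2+2k3+k4)
t=0.010: state=(1.191, -0.933)
t=0.020: state=(1.181, -0.937)
t=0.030: state=(1.172, -0.941)
continuing one RK4 step at a time; state shown every 50 steps (Δt=0.5):
t=0.500: state=(0.620, -1.575)
t=1.000: state=(-0.716, -4.019)
t=1.500: state=(-2.016, -0.462)
t=2.000: state=(-1.974, 0.283)
t=2.500: state=(-1.814, 0.349)
t=3.000: state=(-1.623, 0.417)
t=3.500: state=(-1.388, 0.536)
t=4.000: state=(-1.064, 0.801)
t=4.500: state=(-0.498, 1.646)
t=5.000: state=(0.905, 3.971)
t=5.500: state=(2.008, 0.278)
t=6.000: state=(1.940, -0.295)
t=6.500: state=(1.774, -0.362)
t=7.000: state=(1.576, -0.438)
t=7.500: state=(1.326, -0.576)
t=8.000: state=(0.969, -0.908)
t=8.500: state=(0.293, -2.057)
t=8.740: state=(-0.349, -3.376)
largest grid value and its neighbours: x(5.590)=2.02064, x(5.600)=2.02071, x(5.610)=2.02058
parabola through these three points peaks at t≈5.598 with x≈2.02071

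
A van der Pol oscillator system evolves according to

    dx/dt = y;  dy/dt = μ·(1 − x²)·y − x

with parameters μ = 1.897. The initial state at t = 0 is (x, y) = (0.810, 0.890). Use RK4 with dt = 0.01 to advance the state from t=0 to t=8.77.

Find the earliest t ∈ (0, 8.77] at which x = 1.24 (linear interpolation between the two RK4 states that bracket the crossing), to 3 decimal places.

t=0.000: state=(0.810, 0.890)
step 1 (dt=0.01): k1=(0.890, -0.229), k2=(0.889, -0.247), k3=(0.889, -0.247), k4=(0.888, -0.264); state += dt/6·(k1+2k2+2k3+k4)
t=0.010: state=(0.819, 0.888)
t=0.020: state=(0.828, 0.885)
t=0.030: state=(0.837, 0.882)
continuing one RK4 step at a time; state shown every 50 steps (Δt=0.5):
t=0.500: state=(1.159, 0.401)
t=1.000: state=(1.193, -0.225)
t=1.500: state=(0.962, -0.701)
t=2.000: state=(0.433, -1.559)
t=2.500: state=(-0.829, -3.487)
t=3.000: state=(-1.951, -0.512)
t=3.500: state=(-1.920, 0.308)
t=4.000: state=(-1.737, 0.410)
t=4.500: state=(-1.508, 0.513)
t=5.000: state=(-1.208, 0.712)
t=5.500: state=(-0.745, 1.236)
t=6.000: state=(0.230, 2.982)
t=6.280: state=(1.205, 3.535)
next step: t=6.290: state=(1.240, 3.490) — x has crossed 1.24
linear interpolation between t=6.280 (1.20531) and t=6.290 (1.24044) → t≈6.290

t = 6.290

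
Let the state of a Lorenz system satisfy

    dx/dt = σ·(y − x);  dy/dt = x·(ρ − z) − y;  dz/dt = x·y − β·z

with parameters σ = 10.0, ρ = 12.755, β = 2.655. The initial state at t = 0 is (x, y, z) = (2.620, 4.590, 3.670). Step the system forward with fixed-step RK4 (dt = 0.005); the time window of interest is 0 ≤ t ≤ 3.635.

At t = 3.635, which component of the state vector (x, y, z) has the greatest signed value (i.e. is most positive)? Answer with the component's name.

largest component: z

t=0.000: state=(2.620, 4.590, 3.670)
step 1 (dt=0.005): k1=(19.700, 19.213, 2.282), k2=(19.688, 19.597, 2.621), k3=(19.698, 19.593, 2.621), k4=(19.695, 19.974, 2.966); state += dt/6·(k1+2k2+2k3+k4)
t=0.005: state=(2.718, 4.688, 3.683)
t=0.010: state=(2.817, 4.790, 3.700)
t=0.015: state=(2.916, 4.895, 3.720)
continuing one RK4 step at a time; state shown every 40 steps (Δt=0.2):
t=0.200: state=(7.409, 10.114, 8.411)
t=0.400: state=(8.418, 5.922, 17.618)
t=0.600: state=(3.138, 1.551, 12.913)
t=0.800: state=(2.038, 2.221, 8.207)
t=1.000: state=(3.389, 4.580, 6.215)
t=1.200: state=(6.758, 8.653, 9.221)
t=1.400: state=(7.895, 6.580, 15.735)
t=1.600: state=(4.246, 2.851, 13.152)
t=1.800: state=(3.180, 3.366, 9.281)
t=2.000: state=(4.581, 5.738, 8.158)
t=2.200: state=(7.086, 8.004, 11.573)
t=2.400: state=(6.637, 5.404, 14.562)
t=2.600: state=(4.336, 3.651, 12.016)
t=2.800: state=(4.147, 4.569, 9.580)
t=3.000: state=(5.659, 6.601, 9.962)
t=3.200: state=(6.868, 6.849, 12.948)
t=3.400: state=(5.646, 4.775, 13.262)
t=3.600: state=(4.527, 4.382, 11.144)
t=3.635: state=(4.503, 4.506, 10.825)
compare at T: x=4.503, y=4.506, z=10.825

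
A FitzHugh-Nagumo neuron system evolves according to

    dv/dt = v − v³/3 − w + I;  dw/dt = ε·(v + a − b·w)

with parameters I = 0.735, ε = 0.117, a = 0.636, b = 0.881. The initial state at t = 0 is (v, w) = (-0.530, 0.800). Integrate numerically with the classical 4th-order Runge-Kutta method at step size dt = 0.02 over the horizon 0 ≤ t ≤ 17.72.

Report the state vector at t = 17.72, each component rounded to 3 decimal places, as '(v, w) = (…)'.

(v, w) = (1.530, 1.169)

t=0.000: state=(-0.530, 0.800)
step 1 (dt=0.02): k1=(-0.545, -0.070), k2=(-0.549, -0.071), k3=(-0.549, -0.071), k4=(-0.552, -0.071); state += dt/6·(k1+2k2+2k3+k4)
t=0.020: state=(-0.541, 0.799)
t=0.040: state=(-0.552, 0.797)
t=0.060: state=(-0.563, 0.796)
continuing one RK4 step at a time; state shown every 50 steps (Δt=1):
t=1.000: state=(-1.163, 0.698)
t=2.000: state=(-1.533, 0.546)
t=3.000: state=(-1.558, 0.390)
t=4.000: state=(-1.485, 0.253)
t=5.000: state=(-1.389, 0.139)
t=6.000: state=(-1.284, 0.047)
t=7.000: state=(-1.169, -0.023)
t=8.000: state=(-1.038, -0.073)
t=9.000: state=(-0.878, -0.102)
t=10.000: state=(-0.652, -0.107)
t=11.000: state=(-0.255, -0.078)
t=12.000: state=(0.638, 0.016)
t=13.000: state=(1.727, 0.225)
t=14.000: state=(1.867, 0.479)
t=15.000: state=(1.789, 0.706)
t=16.000: state=(1.695, 0.901)
t=17.000: state=(1.600, 1.067)
t=17.720: state=(1.530, 1.169)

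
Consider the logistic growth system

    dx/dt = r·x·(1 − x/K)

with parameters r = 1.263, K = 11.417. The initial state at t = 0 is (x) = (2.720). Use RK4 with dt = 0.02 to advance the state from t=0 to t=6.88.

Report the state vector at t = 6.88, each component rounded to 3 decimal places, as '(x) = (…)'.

(x) = (11.411)

t=0.000: state=(2.720)
step 1 (dt=0.02): k1=(2.617), k2=(2.634), k3=(2.634), k4=(2.651); state += dt/6·(k1+2k2+2k3+k4)
t=0.020: state=(2.773)
t=0.040: state=(2.826)
t=0.060: state=(2.880)
continuing one RK4 step at a time; state shown every 25 steps (Δt=0.5):
t=0.500: state=(4.228)
t=1.000: state=(5.996)
t=1.500: state=(7.710)
t=2.000: state=(9.092)
t=2.500: state=(10.050)
t=3.000: state=(10.647)
t=3.500: state=(10.994)
t=4.000: state=(11.188)
t=4.500: state=(11.294)
t=5.000: state=(11.351)
t=5.500: state=(11.382)
t=6.000: state=(11.398)
t=6.500: state=(11.407)
t=6.880: state=(11.411)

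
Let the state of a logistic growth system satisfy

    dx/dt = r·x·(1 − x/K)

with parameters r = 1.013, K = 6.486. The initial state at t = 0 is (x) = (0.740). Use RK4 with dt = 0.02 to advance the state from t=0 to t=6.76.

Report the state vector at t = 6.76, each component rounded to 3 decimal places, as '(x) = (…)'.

(x) = (6.433)

t=0.000: state=(0.740)
step 1 (dt=0.02): k1=(0.664), k2=(0.669), k3=(0.669), k4=(0.675); state += dt/6·(k1+2k2+2k3+k4)
t=0.020: state=(0.753)
t=0.040: state=(0.767)
t=0.060: state=(0.781)
continuing one RK4 step at a time; state shown every 25 steps (Δt=0.5):
t=0.500: state=(1.142)
t=1.000: state=(1.698)
t=1.500: state=(2.403)
t=2.000: state=(3.205)
t=2.500: state=(4.011)
t=3.000: state=(4.728)
t=3.500: state=(5.299)
t=4.000: state=(5.714)
t=4.500: state=(5.998)
t=5.000: state=(6.183)
t=5.500: state=(6.300)
t=6.000: state=(6.373)
t=6.500: state=(6.417)
t=6.760: state=(6.433)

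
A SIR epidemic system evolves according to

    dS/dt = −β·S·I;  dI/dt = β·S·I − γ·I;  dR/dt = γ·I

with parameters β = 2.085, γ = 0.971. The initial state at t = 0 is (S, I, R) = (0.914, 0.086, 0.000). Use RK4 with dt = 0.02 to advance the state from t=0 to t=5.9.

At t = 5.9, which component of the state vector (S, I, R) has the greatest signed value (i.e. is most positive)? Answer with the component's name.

largest component: R

t=0.000: state=(0.914, 0.086, 0.000)
step 1 (dt=0.02): k1=(-0.164, 0.080, 0.084), k2=(-0.165, 0.081, 0.084), k3=(-0.165, 0.081, 0.084), k4=(-0.166, 0.081, 0.085); state += dt/6·(k1+2k2+2k3+k4)
t=0.020: state=(0.911, 0.088, 0.002)
t=0.040: state=(0.907, 0.089, 0.003)
t=0.060: state=(0.904, 0.091, 0.005)
continuing one RK4 step at a time; state shown every 10 steps (Δt=0.2):
t=0.200: state=(0.879, 0.103, 0.018)
t=0.400: state=(0.839, 0.121, 0.040)
t=0.600: state=(0.794, 0.140, 0.065)
t=0.800: state=(0.746, 0.159, 0.095)
t=1.000: state=(0.695, 0.177, 0.127)
t=1.200: state=(0.644, 0.193, 0.163)
t=1.400: state=(0.592, 0.206, 0.202)
t=1.600: state=(0.542, 0.215, 0.243)
t=1.800: state=(0.495, 0.219, 0.285)
t=2.000: state=(0.452, 0.220, 0.328)
t=2.200: state=(0.413, 0.217, 0.370)
t=2.400: state=(0.377, 0.211, 0.412)
t=2.600: state=(0.346, 0.202, 0.452)
t=2.800: state=(0.319, 0.191, 0.490)
t=3.000: state=(0.295, 0.179, 0.526)
t=3.200: state=(0.275, 0.166, 0.559)
t=3.400: state=(0.257, 0.152, 0.590)
t=3.600: state=(0.242, 0.139, 0.619)
t=3.800: state=(0.229, 0.126, 0.644)
t=4.000: state=(0.218, 0.114, 0.668)
t=4.200: state=(0.208, 0.103, 0.689)
t=4.400: state=(0.200, 0.092, 0.708)
t=4.600: state=(0.193, 0.082, 0.725)
t=4.800: state=(0.187, 0.073, 0.740)
t=5.000: state=(0.181, 0.065, 0.753)
t=5.200: state=(0.177, 0.058, 0.765)
t=5.400: state=(0.173, 0.051, 0.776)
t=5.600: state=(0.169, 0.045, 0.785)
t=5.800: state=(0.166, 0.040, 0.794)
t=5.900: state=(0.165, 0.038, 0.797)
compare at T: S=0.165, I=0.038, R=0.797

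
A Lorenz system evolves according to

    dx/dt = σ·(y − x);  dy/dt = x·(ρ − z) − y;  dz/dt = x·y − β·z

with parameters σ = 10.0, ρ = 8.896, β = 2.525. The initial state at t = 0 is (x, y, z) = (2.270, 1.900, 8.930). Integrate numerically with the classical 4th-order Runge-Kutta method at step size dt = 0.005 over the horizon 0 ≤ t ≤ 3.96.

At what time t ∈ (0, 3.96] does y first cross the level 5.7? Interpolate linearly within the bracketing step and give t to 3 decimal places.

t=0.000: state=(2.270, 1.900, 8.930)
step 1 (dt=0.005): k1=(-3.700, -1.977, -18.235), k2=(-3.657, -1.869, -18.149), k3=(-3.655, -1.870, -18.149), k4=(-3.611, -1.763, -18.062); state += dt/6·(k1+2k2+2k3+k4)
t=0.005: state=(2.252, 1.891, 8.839)
t=0.010: state=(2.234, 1.882, 8.749)
t=0.015: state=(2.217, 1.875, 8.660)
continuing one RK4 step at a time; state shown every 40 steps (Δt=0.2):
t=0.200: state=(2.013, 2.138, 6.012)
t=0.400: state=(2.733, 3.328, 4.628)
t=0.600: state=(4.362, 5.342, 5.278)
t=0.635: state=(4.707, 5.693, 5.671)
next step: t=0.640: state=(4.756, 5.740, 5.735) — y has crossed 5.7
linear interpolation between t=0.635 (5.69289) and t=0.640 (5.73985) → t≈0.636

t = 0.636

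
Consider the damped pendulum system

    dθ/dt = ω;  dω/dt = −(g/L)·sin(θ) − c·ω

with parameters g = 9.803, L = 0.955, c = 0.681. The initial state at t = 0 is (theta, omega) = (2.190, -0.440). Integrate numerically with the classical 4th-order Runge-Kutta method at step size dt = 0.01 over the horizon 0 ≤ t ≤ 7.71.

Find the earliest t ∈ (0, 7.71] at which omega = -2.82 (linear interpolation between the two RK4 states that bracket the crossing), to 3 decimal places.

t=0.000: state=(2.190, -0.440)
step 1 (dt=0.01): k1=(-0.440, -8.060), k2=(-0.480, -8.045), k3=(-0.480, -8.046), k4=(-0.520, -8.033); state += dt/6·(k1+2k2+2k3+k4)
t=0.010: state=(2.185, -0.520)
t=0.020: state=(2.180, -0.601)
t=0.030: state=(2.173, -0.681)
continuing one RK4 step at a time; state shown every 25 steps (Δt=0.25):
t=0.250: state=(1.829, -2.457)
t=0.290: state=(1.724, -2.787)
next step: t=0.300: state=(1.696, -2.869) — omega has crossed -2.82
linear interpolation between t=0.290 (-2.78709) and t=0.300 (-2.86948) → t≈0.294

t = 0.294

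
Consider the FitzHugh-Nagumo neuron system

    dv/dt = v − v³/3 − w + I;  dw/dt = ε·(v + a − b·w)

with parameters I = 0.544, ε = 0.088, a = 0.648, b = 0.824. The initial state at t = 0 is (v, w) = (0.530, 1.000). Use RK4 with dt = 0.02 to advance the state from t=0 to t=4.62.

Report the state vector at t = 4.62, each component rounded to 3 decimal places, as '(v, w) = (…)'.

(v, w) = (0.069, 1.093)

t=0.000: state=(0.530, 1.000)
step 1 (dt=0.02): k1=(0.024, 0.031), k2=(0.024, 0.031), k3=(0.024, 0.031), k4=(0.024, 0.031); state += dt/6·(k1+2k2+2k3+k4)
t=0.020: state=(0.530, 1.001)
t=0.040: state=(0.531, 1.001)
t=0.060: state=(0.531, 1.002)
continuing one RK4 step at a time; state shown every 10 steps (Δt=0.2):
t=0.200: state=(0.535, 1.006)
t=0.400: state=(0.539, 1.012)
t=0.600: state=(0.542, 1.019)
t=0.800: state=(0.544, 1.025)
t=1.000: state=(0.546, 1.031)
t=1.200: state=(0.546, 1.037)
t=1.400: state=(0.545, 1.043)
t=1.600: state=(0.543, 1.049)
t=1.800: state=(0.539, 1.054)
t=2.000: state=(0.533, 1.060)
t=2.200: state=(0.526, 1.065)
t=2.400: state=(0.516, 1.070)
t=2.600: state=(0.503, 1.075)
t=2.800: state=(0.487, 1.080)
t=3.000: state=(0.468, 1.084)
t=3.200: state=(0.445, 1.087)
t=3.400: state=(0.417, 1.091)
t=3.600: state=(0.383, 1.093)
t=3.800: state=(0.342, 1.095)
t=4.000: state=(0.294, 1.096)
t=4.200: state=(0.235, 1.096)
t=4.400: state=(0.164, 1.095)
t=4.600: state=(0.078, 1.093)
t=4.620: state=(0.069, 1.093)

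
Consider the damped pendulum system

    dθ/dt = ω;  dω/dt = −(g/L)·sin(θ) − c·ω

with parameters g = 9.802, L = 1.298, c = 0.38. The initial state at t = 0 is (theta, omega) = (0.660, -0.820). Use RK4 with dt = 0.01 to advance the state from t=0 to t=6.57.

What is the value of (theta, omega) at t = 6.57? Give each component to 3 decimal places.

t=0.000: state=(0.660, -0.820)
step 1 (dt=0.01): k1=(-0.820, -4.318), k2=(-0.842, -4.286), k3=(-0.841, -4.285), k4=(-0.863, -4.252); state += dt/6·(k1+2k2+2k3+k4)
t=0.010: state=(0.652, -0.863)
t=0.020: state=(0.643, -0.905)
t=0.030: state=(0.633, -0.946)
continuing one RK4 step at a time; state shown every 25 steps (Δt=0.25):
t=0.250: state=(0.341, -1.629)
t=0.500: state=(-0.092, -1.700)
t=0.750: state=(-0.447, -1.040)
t=1.000: state=(-0.583, -0.026)
t=1.250: state=(-0.467, 0.907)
t=1.500: state=(-0.166, 1.397)
t=1.750: state=(0.178, 1.249)
t=2.000: state=(0.415, 0.585)
t=2.250: state=(0.455, -0.256)
t=2.500: state=(0.301, -0.919)
t=2.750: state=(0.033, -1.139)
t=3.000: state=(-0.225, -0.850)
t=3.250: state=(-0.363, -0.226)
t=3.500: state=(-0.335, 0.433)
t=3.750: state=(-0.167, 0.854)
t=4.000: state=(0.058, 0.872)
t=4.250: state=(0.237, 0.513)
t=4.500: state=(0.299, -0.031)
t=4.750: state=(0.227, -0.512)
t=5.000: state=(0.065, -0.733)
t=5.250: state=(-0.111, -0.618)
t=5.500: state=(-0.223, -0.247)
t=5.750: state=(-0.229, 0.195)
t=6.000: state=(-0.136, 0.514)
t=6.250: state=(0.007, 0.584)
t=6.500: state=(0.134, 0.395)
t=6.570: state=(0.159, 0.308)

(theta, omega) = (0.159, 0.308)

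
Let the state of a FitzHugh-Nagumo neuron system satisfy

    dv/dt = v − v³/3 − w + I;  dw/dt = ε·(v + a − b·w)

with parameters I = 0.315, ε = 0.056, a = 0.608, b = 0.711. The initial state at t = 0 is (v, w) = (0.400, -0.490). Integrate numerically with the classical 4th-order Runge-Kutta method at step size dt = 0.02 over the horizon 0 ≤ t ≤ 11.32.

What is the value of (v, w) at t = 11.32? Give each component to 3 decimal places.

(v, w) = (1.425, 0.848)

t=0.000: state=(0.400, -0.490)
step 1 (dt=0.02): k1=(1.184, 0.076), k2=(1.193, 0.077), k3=(1.193, 0.077), k4=(1.202, 0.077); state += dt/6·(k1+2k2+2k3+k4)
t=0.020: state=(0.424, -0.488)
t=0.040: state=(0.448, -0.487)
t=0.060: state=(0.473, -0.485)
continuing one RK4 step at a time; state shown every 25 steps (Δt=0.5):
t=0.500: state=(1.077, -0.443)
t=1.000: state=(1.665, -0.379)
t=1.500: state=(1.905, -0.304)
t=2.000: state=(1.953, -0.228)
t=2.500: state=(1.944, -0.152)
t=3.000: state=(1.922, -0.079)
t=3.500: state=(1.896, -0.008)
t=4.000: state=(1.869, 0.062)
t=4.500: state=(1.842, 0.129)
t=5.000: state=(1.814, 0.194)
t=5.500: state=(1.787, 0.257)
t=6.000: state=(1.758, 0.318)
t=6.500: state=(1.730, 0.376)
t=7.000: state=(1.701, 0.433)
t=7.500: state=(1.672, 0.489)
t=8.000: state=(1.642, 0.542)
t=8.500: state=(1.611, 0.593)
t=9.000: state=(1.580, 0.642)
t=9.500: state=(1.549, 0.690)
t=10.000: state=(1.516, 0.736)
t=10.500: state=(1.482, 0.780)
t=11.000: state=(1.448, 0.822)
t=11.320: state=(1.425, 0.848)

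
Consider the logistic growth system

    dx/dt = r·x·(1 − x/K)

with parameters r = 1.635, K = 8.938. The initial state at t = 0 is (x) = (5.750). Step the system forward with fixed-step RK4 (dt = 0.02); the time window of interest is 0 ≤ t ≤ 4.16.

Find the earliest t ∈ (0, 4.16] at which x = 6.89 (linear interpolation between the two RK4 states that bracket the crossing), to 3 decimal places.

t = 0.381

t=0.000: state=(5.750)
step 1 (dt=0.02): k1=(3.353), k2=(3.337), k3=(3.337), k4=(3.321); state += dt/6·(k1+2k2+2k3+k4)
t=0.020: state=(5.817)
t=0.040: state=(5.883)
t=0.060: state=(5.948)
continuing one RK4 step at a time; state shown every 10 steps (Δt=0.2):
t=0.200: state=(6.385)
t=0.380: state=(6.887)
next step: t=0.400: state=(6.938) — x has crossed 6.89
linear interpolation between t=0.380 (6.88668) and t=0.400 (6.93791) → t≈0.381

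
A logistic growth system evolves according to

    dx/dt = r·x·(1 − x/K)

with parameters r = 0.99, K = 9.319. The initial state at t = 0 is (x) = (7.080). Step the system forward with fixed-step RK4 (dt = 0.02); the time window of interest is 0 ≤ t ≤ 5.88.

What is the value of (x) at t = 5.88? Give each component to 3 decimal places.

t=0.000: state=(7.080)
step 1 (dt=0.02): k1=(1.684), k2=(1.675), k3=(1.675), k4=(1.667); state += dt/6·(k1+2k2+2k3+k4)
t=0.020: state=(7.114)
t=0.040: state=(7.147)
t=0.060: state=(7.179)
continuing one RK4 step at a time; state shown every 10 steps (Δt=0.2):
t=0.200: state=(7.399)
t=0.400: state=(7.684)
t=0.600: state=(7.934)
t=0.800: state=(8.151)
t=1.000: state=(8.339)
t=1.200: state=(8.500)
t=1.400: state=(8.636)
t=1.600: state=(8.751)
t=1.800: state=(8.848)
t=2.000: state=(8.929)
t=2.200: state=(8.997)
t=2.400: state=(9.053)
t=2.600: state=(9.100)
t=2.800: state=(9.138)
t=3.000: state=(9.170)
t=3.200: state=(9.197)
t=3.400: state=(9.218)
t=3.600: state=(9.236)
t=3.800: state=(9.251)
t=4.000: state=(9.263)
t=4.200: state=(9.273)
t=4.400: state=(9.281)
t=4.600: state=(9.288)
t=4.800: state=(9.294)
t=5.000: state=(9.298)
t=5.200: state=(9.302)
t=5.400: state=(9.305)
t=5.600: state=(9.307)
t=5.800: state=(9.310)
t=5.880: state=(9.310)

(x) = (9.310)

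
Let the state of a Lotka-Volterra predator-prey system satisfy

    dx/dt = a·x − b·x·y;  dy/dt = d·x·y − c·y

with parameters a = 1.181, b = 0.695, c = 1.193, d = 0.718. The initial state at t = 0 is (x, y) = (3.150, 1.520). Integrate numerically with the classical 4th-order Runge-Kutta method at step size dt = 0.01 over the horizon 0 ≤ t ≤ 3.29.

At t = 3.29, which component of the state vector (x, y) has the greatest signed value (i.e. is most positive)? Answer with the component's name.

t=0.000: state=(3.150, 1.520)
step 1 (dt=0.01): k1=(0.392, 1.624), k2=(0.375, 1.635), k3=(0.375, 1.635), k4=(0.357, 1.646); state += dt/6·(k1+2k2+2k3+k4)
t=0.010: state=(3.154, 1.536)
t=0.020: state=(3.157, 1.553)
t=0.030: state=(3.160, 1.570)
continuing one RK4 step at a time; state shown every 20 steps (Δt=0.2):
t=0.200: state=(3.151, 1.886)
t=0.400: state=(2.982, 2.312)
t=0.600: state=(2.658, 2.735)
t=0.800: state=(2.246, 3.065)
t=1.000: state=(1.832, 3.235)
t=1.200: state=(1.478, 3.228)
t=1.400: state=(1.205, 3.080)
t=1.600: state=(1.011, 2.842)
t=1.800: state=(0.879, 2.563)
t=2.000: state=(0.795, 2.275)
t=2.200: state=(0.748, 2.002)
t=2.400: state=(0.730, 1.753)
t=2.600: state=(0.736, 1.534)
t=2.800: state=(0.764, 1.345)
t=3.000: state=(0.811, 1.186)
t=3.200: state=(0.880, 1.055)
t=3.290: state=(0.917, 1.004)
compare at T: x=0.917, y=1.004

largest component: y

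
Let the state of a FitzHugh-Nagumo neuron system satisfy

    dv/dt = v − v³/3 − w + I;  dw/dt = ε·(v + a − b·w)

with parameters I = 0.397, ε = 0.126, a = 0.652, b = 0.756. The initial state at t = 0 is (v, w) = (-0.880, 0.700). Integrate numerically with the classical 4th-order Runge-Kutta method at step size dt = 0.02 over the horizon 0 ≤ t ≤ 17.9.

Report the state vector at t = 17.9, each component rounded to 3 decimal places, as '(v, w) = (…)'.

t=0.000: state=(-0.880, 0.700)
step 1 (dt=0.02): k1=(-0.956, -0.095), k2=(-0.957, -0.097), k3=(-0.957, -0.097), k4=(-0.958, -0.098); state += dt/6·(k1+2k2+2k3+k4)
t=0.020: state=(-0.899, 0.698)
t=0.040: state=(-0.918, 0.696)
t=0.060: state=(-0.938, 0.694)
continuing one RK4 step at a time; state shown every 50 steps (Δt=1):
t=1.000: state=(-1.621, 0.557)
t=2.000: state=(-1.735, 0.379)
t=3.000: state=(-1.677, 0.218)
t=4.000: state=(-1.599, 0.080)
t=5.000: state=(-1.518, -0.036)
t=6.000: state=(-1.437, -0.132)
t=7.000: state=(-1.356, -0.210)
t=8.000: state=(-1.274, -0.270)
t=9.000: state=(-1.191, -0.315)
t=10.000: state=(-1.105, -0.346)
t=11.000: state=(-1.014, -0.364)
t=12.000: state=(-0.915, -0.368)
t=13.000: state=(-0.800, -0.359)
t=14.000: state=(-0.652, -0.336)
t=15.000: state=(-0.432, -0.293)
t=16.000: state=(-0.018, -0.218)
t=17.000: state=(0.865, -0.074)
t=17.900: state=(1.639, 0.146)

(v, w) = (1.639, 0.146)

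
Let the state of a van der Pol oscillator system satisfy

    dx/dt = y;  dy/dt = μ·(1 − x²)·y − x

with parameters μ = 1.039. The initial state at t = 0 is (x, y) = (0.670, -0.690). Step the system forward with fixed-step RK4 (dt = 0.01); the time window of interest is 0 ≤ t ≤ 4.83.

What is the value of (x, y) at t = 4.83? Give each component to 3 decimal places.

t=0.000: state=(0.670, -0.690)
step 1 (dt=0.01): k1=(-0.690, -1.065), k2=(-0.695, -1.068), k3=(-0.695, -1.068), k4=(-0.701, -1.071); state += dt/6·(k1+2k2+2k3+k4)
t=0.010: state=(0.663, -0.701)
t=0.020: state=(0.656, -0.711)
t=0.030: state=(0.649, -0.722)
continuing one RK4 step at a time; state shown every 20 steps (Δt=0.2):
t=0.200: state=(0.510, -0.917)
t=0.400: state=(0.301, -1.179)
t=0.600: state=(0.035, -1.481)
t=0.800: state=(-0.292, -1.787)
t=1.000: state=(-0.673, -1.990)
t=1.200: state=(-1.069, -1.910)
t=1.400: state=(-1.412, -1.465)
t=1.600: state=(-1.643, -0.837)
t=1.800: state=(-1.752, -0.282)
t=2.000: state=(-1.767, 0.104)
t=2.200: state=(-1.720, 0.353)
t=2.400: state=(-1.631, 0.522)
t=2.600: state=(-1.513, 0.656)
t=2.800: state=(-1.369, 0.784)
t=3.000: state=(-1.198, 0.926)
t=3.200: state=(-0.996, 1.102)
t=3.400: state=(-0.754, 1.336)
t=3.600: state=(-0.456, 1.652)
t=3.800: state=(-0.087, 2.059)
t=4.000: state=(0.369, 2.488)
t=4.200: state=(0.893, 2.677)
t=4.400: state=(1.399, 2.271)
t=4.600: state=(1.767, 1.371)
t=4.800: state=(1.952, 0.524)
t=4.830: state=(1.966, 0.423)

(x, y) = (1.966, 0.423)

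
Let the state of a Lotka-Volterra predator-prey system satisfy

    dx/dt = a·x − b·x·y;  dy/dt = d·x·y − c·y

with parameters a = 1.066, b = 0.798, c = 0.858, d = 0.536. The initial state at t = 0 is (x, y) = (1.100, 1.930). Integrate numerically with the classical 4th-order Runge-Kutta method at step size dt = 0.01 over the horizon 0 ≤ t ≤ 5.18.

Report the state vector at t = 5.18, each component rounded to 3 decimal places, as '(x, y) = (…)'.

(x, y) = (2.522, 1.688)

t=0.000: state=(1.100, 1.930)
step 1 (dt=0.01): k1=(-0.522, -0.518), k2=(-0.518, -0.520), k3=(-0.518, -0.520), k4=(-0.515, -0.522); state += dt/6·(k1+2k2+2k3+k4)
t=0.010: state=(1.095, 1.925)
t=0.020: state=(1.090, 1.920)
t=0.030: state=(1.085, 1.914)
continuing one RK4 step at a time; state shown every 20 steps (Δt=0.2):
t=0.200: state=(1.009, 1.820)
t=0.400: state=(0.943, 1.702)
t=0.600: state=(0.898, 1.582)
t=0.800: state=(0.872, 1.465)
t=1.000: state=(0.862, 1.354)
t=1.200: state=(0.866, 1.251)
t=1.400: state=(0.885, 1.157)
t=1.600: state=(0.917, 1.073)
t=1.800: state=(0.962, 1.000)
t=2.000: state=(1.020, 0.936)
t=2.200: state=(1.092, 0.883)
t=2.400: state=(1.178, 0.840)
t=2.600: state=(1.279, 0.807)
t=2.800: state=(1.394, 0.784)
t=3.000: state=(1.524, 0.772)
t=3.200: state=(1.668, 0.772)
t=3.400: state=(1.823, 0.784)
t=3.600: state=(1.988, 0.810)
t=3.800: state=(2.155, 0.852)
t=4.000: state=(2.317, 0.912)
t=4.200: state=(2.464, 0.993)
t=4.400: state=(2.583, 1.096)
t=4.600: state=(2.657, 1.223)
t=4.800: state=(2.674, 1.372)
t=5.000: state=(2.624, 1.536)
t=5.180: state=(2.522, 1.688)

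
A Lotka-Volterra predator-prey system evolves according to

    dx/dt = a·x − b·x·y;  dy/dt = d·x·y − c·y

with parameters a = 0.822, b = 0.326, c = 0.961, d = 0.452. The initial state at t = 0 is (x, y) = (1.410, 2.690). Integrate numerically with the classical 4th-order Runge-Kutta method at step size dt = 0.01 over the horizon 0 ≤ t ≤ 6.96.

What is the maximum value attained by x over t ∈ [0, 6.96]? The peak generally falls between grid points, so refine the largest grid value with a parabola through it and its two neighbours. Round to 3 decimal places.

t=0.000: state=(1.410, 2.690)
step 1 (dt=0.01): k1=(-0.077, -0.871), k2=(-0.075, -0.870), k3=(-0.075, -0.870), k4=(-0.073, -0.869); state += dt/6·(k1+2k2+2k3+k4)
t=0.010: state=(1.409, 2.681)
t=0.020: state=(1.409, 2.673)
t=0.030: state=(1.408, 2.664)
continuing one RK4 step at a time; state shown every 25 steps (Δt=0.25):
t=0.250: state=(1.403, 2.479)
t=0.500: state=(1.419, 2.286)
t=0.750: state=(1.457, 2.115)
t=1.000: state=(1.515, 1.967)
t=1.250: state=(1.594, 1.844)
t=1.500: state=(1.691, 1.745)
t=1.750: state=(1.807, 1.672)
t=2.000: state=(1.941, 1.625)
t=2.250: state=(2.090, 1.605)
t=2.500: state=(2.252, 1.613)
t=2.750: state=(2.422, 1.651)
t=3.000: state=(2.593, 1.724)
t=3.250: state=(2.755, 1.835)
t=3.500: state=(2.897, 1.986)
t=3.750: state=(3.003, 2.181)
t=4.000: state=(3.059, 2.417)
t=4.250: state=(3.052, 2.686)
t=4.500: state=(2.977, 2.971)
t=4.750: state=(2.837, 3.247)
t=5.000: state=(2.647, 3.483)
t=5.250: state=(2.430, 3.649)
t=5.500: state=(2.208, 3.730)
t=5.750: state=(2.001, 3.720)
t=6.000: state=(1.820, 3.629)
t=6.250: state=(1.673, 3.476)
t=6.500: state=(1.560, 3.280)
t=6.750: state=(1.479, 3.062)
t=6.960: state=(1.435, 2.873)
largest grid value and its neighbours: x(4.090)=3.06403, x(4.100)=3.06409, x(4.110)=3.06404
parabola through these three points peaks at t≈4.100 with x≈3.06409

max x = 3.064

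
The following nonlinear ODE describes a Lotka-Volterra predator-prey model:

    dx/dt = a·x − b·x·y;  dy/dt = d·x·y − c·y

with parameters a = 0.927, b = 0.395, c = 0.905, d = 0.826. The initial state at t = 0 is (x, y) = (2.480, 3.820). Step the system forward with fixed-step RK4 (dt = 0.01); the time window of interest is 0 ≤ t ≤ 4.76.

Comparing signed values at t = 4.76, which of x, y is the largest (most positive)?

largest component: x

t=0.000: state=(2.480, 3.820)
step 1 (dt=0.01): k1=(-1.443, 4.368), k2=(-1.460, 4.370), k3=(-1.460, 4.370), k4=(-1.477, 4.371); state += dt/6·(k1+2k2+2k3+k4)
t=0.010: state=(2.465, 3.864)
t=0.020: state=(2.450, 3.907)
t=0.030: state=(2.435, 3.951)
continuing one RK4 step at a time; state shown every 20 steps (Δt=0.2):
t=0.200: state=(2.133, 4.673)
t=0.400: state=(1.725, 5.364)
t=0.600: state=(1.335, 5.759)
t=0.800: state=(1.015, 5.828)
t=1.000: state=(0.776, 5.632)
t=1.200: state=(0.607, 5.264)
t=1.400: state=(0.490, 4.806)
t=1.600: state=(0.412, 4.318)
t=1.800: state=(0.359, 3.839)
t=2.000: state=(0.325, 3.389)
t=2.200: state=(0.304, 2.978)
t=2.400: state=(0.294, 2.611)
t=2.600: state=(0.291, 2.286)
t=2.800: state=(0.296, 2.002)
t=3.000: state=(0.307, 1.756)
t=3.200: state=(0.325, 1.544)
t=3.400: state=(0.349, 1.362)
t=3.600: state=(0.379, 1.207)
t=3.800: state=(0.417, 1.075)
t=4.000: state=(0.464, 0.965)
t=4.200: state=(0.519, 0.873)
t=4.400: state=(0.585, 0.798)
t=4.600: state=(0.663, 0.738)
t=4.760: state=(0.734, 0.700)
compare at T: x=0.734, y=0.700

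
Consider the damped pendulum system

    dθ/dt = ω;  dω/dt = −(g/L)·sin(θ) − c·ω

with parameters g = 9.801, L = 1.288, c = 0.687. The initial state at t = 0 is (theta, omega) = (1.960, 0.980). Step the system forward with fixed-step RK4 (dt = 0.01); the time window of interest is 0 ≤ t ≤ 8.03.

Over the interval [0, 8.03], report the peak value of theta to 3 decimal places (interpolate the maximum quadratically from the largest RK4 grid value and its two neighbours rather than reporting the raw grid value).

t=0.000: state=(1.960, 0.980)
step 1 (dt=0.01): k1=(0.980, -7.714), k2=(0.941, -7.673), k3=(0.942, -7.674), k4=(0.903, -7.633); state += dt/6·(k1+2k2+2k3+k4)
t=0.010: state=(1.969, 0.903)
t=0.020: state=(1.978, 0.827)
t=0.030: state=(1.986, 0.752)
continuing one RK4 step at a time; state shown every 50 steps (Δt=0.5):
t=0.500: state=(1.594, -2.324)
t=1.000: state=(-0.088, -3.606)
t=1.500: state=(-1.159, -0.363)
t=2.000: state=(-0.569, 2.337)
t=2.500: state=(0.546, 1.471)
t=3.000: state=(0.632, -1.022)
t=3.500: state=(-0.125, -1.506)
t=4.000: state=(-0.494, 0.154)
t=4.500: state=(-0.097, 1.131)
t=5.000: state=(0.315, 0.301)
t=5.500: state=(0.180, -0.694)
t=6.000: state=(-0.160, -0.460)
t=6.500: state=(-0.183, 0.333)
t=7.000: state=(0.050, 0.442)
t=7.500: state=(0.147, -0.085)
t=8.000: state=(0.015, -0.343)
t=8.030: state=(0.004, -0.338)
largest grid value and its neighbours: theta(0.130)=2.02492, theta(0.140)=2.02495, theta(0.150)=2.02429
parabola through these three points peaks at t≈0.135 with theta≈2.02502

max theta = 2.025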